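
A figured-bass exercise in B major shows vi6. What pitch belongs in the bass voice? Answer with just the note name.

B

vi in B major has root G#; the chord is G#-B-D#.
The figure 6 means first inversion — the third is in the bass.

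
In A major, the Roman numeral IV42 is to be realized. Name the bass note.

IV in A major has root D; the chord is D-F#-A-C#.
The figure 42 means third inversion — the seventh is in the bass.

C#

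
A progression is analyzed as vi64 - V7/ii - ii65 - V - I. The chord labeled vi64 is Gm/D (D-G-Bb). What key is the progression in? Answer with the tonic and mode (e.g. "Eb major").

The anchor chord is a minor triad on G, labeled vi64.
If G is scale degree 6 and the mode makes that degree carry a minor triad, the tonic is Bb and the mode is major.

Bb major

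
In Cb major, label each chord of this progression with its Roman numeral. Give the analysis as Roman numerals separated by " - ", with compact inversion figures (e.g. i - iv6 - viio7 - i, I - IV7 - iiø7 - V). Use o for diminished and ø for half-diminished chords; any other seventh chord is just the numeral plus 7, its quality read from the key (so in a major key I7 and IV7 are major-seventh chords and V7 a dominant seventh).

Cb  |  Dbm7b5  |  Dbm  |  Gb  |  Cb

I - iiø7 - ii - V - I

Cb: major triad on Cb = scale degree 1 → I.
Dbm7b5: Db with this quality isn't in the key; it's iiø7, borrowed from the parallel minor.
Dbm: minor triad on Db = scale degree 2 → ii.
Gb: root Gb is the dominant; major triad there is V.
Cb has root Cb, degree 1 in Cb major, so I.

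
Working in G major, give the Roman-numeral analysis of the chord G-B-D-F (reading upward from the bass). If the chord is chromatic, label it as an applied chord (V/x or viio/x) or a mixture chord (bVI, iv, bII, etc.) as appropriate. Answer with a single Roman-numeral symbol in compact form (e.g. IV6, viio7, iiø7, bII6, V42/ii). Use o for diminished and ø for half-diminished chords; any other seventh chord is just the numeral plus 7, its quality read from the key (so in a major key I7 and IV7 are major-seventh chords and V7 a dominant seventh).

The pitches G-B-D-F form a dominant seventh chord rooted on G.
G is not a diatonic chord root with this quality in G major, but it lies a perfect fifth above C (IV), so the chord functions as an applied dominant of IV.

V7/IV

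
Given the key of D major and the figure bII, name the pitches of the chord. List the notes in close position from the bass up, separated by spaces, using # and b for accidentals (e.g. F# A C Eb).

Eb G Bb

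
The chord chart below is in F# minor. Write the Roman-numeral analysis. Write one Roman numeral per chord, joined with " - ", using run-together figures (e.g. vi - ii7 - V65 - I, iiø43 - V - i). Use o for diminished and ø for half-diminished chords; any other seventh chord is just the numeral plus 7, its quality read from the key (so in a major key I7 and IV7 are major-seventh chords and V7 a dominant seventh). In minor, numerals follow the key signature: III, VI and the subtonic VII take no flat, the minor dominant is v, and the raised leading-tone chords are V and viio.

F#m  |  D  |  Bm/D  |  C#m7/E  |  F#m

i - VI - iv6 - v65 - i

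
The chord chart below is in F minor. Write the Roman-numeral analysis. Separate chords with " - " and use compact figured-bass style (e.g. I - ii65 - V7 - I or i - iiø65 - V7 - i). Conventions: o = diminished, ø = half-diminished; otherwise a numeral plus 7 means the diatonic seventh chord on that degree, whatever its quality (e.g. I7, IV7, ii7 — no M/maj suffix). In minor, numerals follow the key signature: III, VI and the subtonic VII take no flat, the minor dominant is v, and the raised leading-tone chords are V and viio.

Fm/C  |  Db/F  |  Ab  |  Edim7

Fm/C: minor triad on F = scale degree 1 → i64.
Db/F has root Db, degree 6 in F minor, so VI6.
Ab: root Ab is the mediant; major triad there is III.
Edim7: root E is the leading tone; fully diminished seventh chord there is viio7.

i64 - VI6 - III - viio7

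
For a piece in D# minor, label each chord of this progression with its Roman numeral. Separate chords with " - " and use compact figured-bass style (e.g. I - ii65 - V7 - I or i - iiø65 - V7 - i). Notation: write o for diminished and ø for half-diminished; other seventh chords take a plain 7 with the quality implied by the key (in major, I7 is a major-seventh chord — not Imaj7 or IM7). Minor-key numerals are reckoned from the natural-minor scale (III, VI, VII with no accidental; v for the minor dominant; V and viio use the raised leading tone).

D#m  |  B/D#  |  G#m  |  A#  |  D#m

D#m: root D# is the tonic; minor triad there is i.
B/D#: major triad on B = scale degree 6 → VI6.
G#m: minor triad on G# = scale degree 4 → iv.
A# has root A#, degree 5 in D# minor, so V.
D#m has root D#, degree 1 in D# minor, so i.

i - VI6 - iv - V - i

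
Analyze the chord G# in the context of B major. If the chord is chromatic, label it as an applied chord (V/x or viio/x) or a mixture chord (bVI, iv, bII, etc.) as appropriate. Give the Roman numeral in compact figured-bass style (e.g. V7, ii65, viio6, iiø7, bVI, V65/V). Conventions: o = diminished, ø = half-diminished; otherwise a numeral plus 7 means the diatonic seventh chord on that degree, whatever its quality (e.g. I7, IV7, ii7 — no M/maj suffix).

V/ii

Stacked in thirds the chord is G#-B#-D#: a major triad on G#.
G# is not a diatonic chord root with this quality in B major, but it lies a perfect fifth above C# (ii), so the chord functions as an applied dominant of ii.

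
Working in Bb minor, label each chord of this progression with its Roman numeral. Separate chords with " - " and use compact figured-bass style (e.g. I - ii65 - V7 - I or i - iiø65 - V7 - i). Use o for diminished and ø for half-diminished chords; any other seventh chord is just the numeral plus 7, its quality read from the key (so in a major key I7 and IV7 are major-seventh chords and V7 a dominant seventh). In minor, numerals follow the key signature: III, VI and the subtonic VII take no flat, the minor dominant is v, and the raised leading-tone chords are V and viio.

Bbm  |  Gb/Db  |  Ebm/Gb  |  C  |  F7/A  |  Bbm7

i - VI64 - iv6 - V/V - V65 - i7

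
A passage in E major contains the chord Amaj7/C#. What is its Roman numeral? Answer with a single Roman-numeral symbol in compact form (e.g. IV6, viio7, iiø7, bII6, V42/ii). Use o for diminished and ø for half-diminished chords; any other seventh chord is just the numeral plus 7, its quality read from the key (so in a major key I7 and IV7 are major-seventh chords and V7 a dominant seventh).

Stacked in thirds the chord is A-C#-E-G#: a major seventh chord on A.
In E major, A is the subdominant; the diatonic major seventh chord there is IV7.
With C# in the bass the chord is in first inversion, so the figured bass is 65.

IV65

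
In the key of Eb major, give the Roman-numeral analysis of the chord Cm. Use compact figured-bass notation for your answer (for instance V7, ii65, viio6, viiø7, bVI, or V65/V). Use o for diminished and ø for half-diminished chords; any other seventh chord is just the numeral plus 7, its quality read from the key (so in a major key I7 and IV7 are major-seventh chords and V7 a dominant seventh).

Stacked in thirds the chord is C-Eb-G: a minor triad on C.
In Eb major, C is the submediant; the diatonic minor triad there is vi.

vi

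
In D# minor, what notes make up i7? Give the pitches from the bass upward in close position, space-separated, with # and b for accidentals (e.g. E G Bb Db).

D# F# A# C#

In D# minor, the first degree is D#, and the diatonic chord built there is a minor seventh chord.
That chord is spelled D#-F#-A#-C#.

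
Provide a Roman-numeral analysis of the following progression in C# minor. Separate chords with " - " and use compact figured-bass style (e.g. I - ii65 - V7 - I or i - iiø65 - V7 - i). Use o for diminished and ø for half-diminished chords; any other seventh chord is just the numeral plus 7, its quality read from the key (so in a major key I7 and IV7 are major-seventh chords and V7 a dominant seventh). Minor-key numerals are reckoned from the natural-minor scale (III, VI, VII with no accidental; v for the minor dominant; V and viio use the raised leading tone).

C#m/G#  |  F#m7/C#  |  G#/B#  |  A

i64 - iv43 - V6 - VI

C#m/G#: minor triad on C# = scale degree 1 → i64.
F#m7/C#: minor seventh chord on F# = scale degree 4 → iv43.
G#/B#: major triad on G# = scale degree 5 → V6.
A: major triad on A = scale degree 6 → VI.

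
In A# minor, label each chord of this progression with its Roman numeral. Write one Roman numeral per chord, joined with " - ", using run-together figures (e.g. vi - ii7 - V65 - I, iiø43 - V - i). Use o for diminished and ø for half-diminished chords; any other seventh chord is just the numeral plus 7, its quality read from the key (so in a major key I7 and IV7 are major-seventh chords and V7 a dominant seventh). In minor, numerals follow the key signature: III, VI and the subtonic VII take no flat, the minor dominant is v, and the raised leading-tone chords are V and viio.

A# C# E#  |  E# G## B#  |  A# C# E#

i - V - i

A#-C#-E# has root A#, degree 1 in A# minor, so i.
E#-G##-B#: root E# is the dominant; major triad there is V.
A#-C#-E#: root A# is the tonic; minor triad there is i.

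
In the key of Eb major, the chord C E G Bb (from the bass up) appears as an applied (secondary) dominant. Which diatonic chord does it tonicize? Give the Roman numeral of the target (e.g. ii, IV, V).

The chord is a dominant seventh chord on C.
A dominant resolves down a perfect fifth: C → F. In Eb major, F is scale degree 2, i.e. ii.

ii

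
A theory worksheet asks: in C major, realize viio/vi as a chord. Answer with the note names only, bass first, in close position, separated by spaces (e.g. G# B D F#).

viio/vi is a secondary leading-tone chord. The target vi is A in C major; the applied chord is rooted a semitone below, on G#.
Building a diminished triad on G# gives G#-B-D.

G# B D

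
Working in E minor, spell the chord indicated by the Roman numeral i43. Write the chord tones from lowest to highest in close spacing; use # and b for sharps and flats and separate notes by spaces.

B D E G

In E minor, the first degree is E, and the diatonic chord built there is a minor seventh chord.
Stacking thirds from E gives E-G-B-D.
With the 43 figure the chord is in second inversion; from the bass B upward in close position it reads B-D-E-G.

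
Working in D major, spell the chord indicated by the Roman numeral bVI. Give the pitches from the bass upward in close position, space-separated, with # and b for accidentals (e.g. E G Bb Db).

bVI is a major triad on the lowered sixth degree, borrowed from the parallel minor. In D major that root is Bb.
So the chord is Bb-D-F.

Bb D F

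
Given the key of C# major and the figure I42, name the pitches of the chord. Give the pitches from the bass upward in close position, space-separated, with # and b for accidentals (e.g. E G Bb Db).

B# C# E# G#

The numeral's case and figure indicate a major seventh chord. In C# major its root, the first degree, is C#.
That chord is spelled C#-E#-G#-B#.
With the 42 figure the chord is in third inversion; from the bass B# upward in close position it reads B#-C#-E#-G#.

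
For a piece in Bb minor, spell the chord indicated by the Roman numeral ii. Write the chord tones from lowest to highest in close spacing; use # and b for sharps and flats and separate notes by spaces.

C Eb G

Scale degree 2 in Bb minor is C; here the chord built on it is altered to a minor triad. ii is the minor supertonic, borrowed from the parallel major (the Dorian ii).
So the chord is C-Eb-G.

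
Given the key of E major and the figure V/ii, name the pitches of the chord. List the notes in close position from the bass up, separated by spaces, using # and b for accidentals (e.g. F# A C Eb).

V/ii is a secondary dominant — the dominant triad of ii. ii in E major is F#, so the applied chord's root is C#, a perfect fifth above.
Building a major triad on C# gives C#-E#-G#.

C# E# G#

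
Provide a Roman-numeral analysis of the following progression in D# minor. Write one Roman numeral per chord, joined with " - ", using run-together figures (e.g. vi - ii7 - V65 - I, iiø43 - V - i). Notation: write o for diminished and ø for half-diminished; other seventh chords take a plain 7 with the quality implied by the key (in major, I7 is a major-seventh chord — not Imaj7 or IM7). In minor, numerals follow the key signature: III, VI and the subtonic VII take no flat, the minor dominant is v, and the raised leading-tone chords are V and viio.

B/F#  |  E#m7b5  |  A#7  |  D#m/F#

VI64 - iiø7 - V7 - i6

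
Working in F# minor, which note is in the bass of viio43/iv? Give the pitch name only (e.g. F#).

E

The applied chord viio43/iv is rooted on A#: A#-C#-E-G.
The figure 43 means second inversion — the fifth is in the bass.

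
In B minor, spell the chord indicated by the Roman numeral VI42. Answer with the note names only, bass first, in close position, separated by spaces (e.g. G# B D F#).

F# G B D

The numeral's case and figure indicate a major seventh chord. In B minor its root, scale degree 6, is G.
Stacking thirds from G gives G-B-D-F#.
With the 42 figure the chord is in third inversion; from the bass F# upward in close position it reads F#-G-B-D.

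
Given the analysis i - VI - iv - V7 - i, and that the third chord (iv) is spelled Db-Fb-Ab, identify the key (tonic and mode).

iv is given as Db-Fb-Ab — a minor triad with root Db.
Counting down 3 scale steps from Db places the tonic on Ab; a minor triad on degree 4 is diatonic only in minor.

Ab minor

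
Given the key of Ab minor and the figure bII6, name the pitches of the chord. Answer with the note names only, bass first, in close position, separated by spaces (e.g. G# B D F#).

Db Fb Bbb

Scale degree 2 in Ab minor is Bb; lowering it a half step gives Bbb. bII6 is the Neapolitan sixth — a major triad on the lowered second degree, here in its customary first inversion.
So the chord is Bbb-Db-Fb, a major triad.
The figured bass 6 indicates first inversion, placing the third (Db) in the bass: Db-Fb-Bbb.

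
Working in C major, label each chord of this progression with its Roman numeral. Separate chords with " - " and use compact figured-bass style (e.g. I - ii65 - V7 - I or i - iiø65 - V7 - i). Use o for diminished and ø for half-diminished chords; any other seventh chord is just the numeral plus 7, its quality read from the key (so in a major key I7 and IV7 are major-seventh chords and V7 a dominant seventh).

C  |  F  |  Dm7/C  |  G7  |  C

I - IV - ii42 - V7 - I

C: root C is the tonic; major triad there is I.
F: major triad on F = scale degree 4 → IV.
Dm7/C: root D is the supertonic; minor seventh chord there is ii42.
G7 has root G, degree 5 in C major, so V7.
C has root C, degree 1 in C major, so I.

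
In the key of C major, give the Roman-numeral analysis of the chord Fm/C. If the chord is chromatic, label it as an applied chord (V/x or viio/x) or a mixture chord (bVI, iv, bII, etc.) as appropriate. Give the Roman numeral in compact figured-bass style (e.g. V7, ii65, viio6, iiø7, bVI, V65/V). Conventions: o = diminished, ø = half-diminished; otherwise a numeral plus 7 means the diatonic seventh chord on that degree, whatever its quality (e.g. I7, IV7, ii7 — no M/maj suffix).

Stacked in thirds the chord is F-Ab-C: a minor triad on F.
F is the fourth degree of C major. This is the minor subdominant, borrowed from the parallel minor.
With C in the bass the chord is in second inversion, so the figured bass is 64.

iv64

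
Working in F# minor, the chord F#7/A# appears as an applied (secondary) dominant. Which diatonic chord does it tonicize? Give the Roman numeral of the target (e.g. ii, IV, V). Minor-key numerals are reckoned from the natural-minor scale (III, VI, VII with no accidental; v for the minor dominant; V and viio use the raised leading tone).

iv

The chord is a dominant seventh chord on F#.
A dominant resolves down a perfect fifth: F# → B. In F# minor, B is scale degree 4, i.e. iv.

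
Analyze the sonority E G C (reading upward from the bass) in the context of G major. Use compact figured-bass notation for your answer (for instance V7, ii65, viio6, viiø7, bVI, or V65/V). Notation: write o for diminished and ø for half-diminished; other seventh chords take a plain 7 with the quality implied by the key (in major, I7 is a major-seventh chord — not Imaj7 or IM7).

IV6

Stacked in thirds the chord is C-E-G: a major triad on C.
C is scale degree 4 in G major, and a major triad on that degree is written IV.
With E in the bass the chord is in first inversion, so the figured bass is 6.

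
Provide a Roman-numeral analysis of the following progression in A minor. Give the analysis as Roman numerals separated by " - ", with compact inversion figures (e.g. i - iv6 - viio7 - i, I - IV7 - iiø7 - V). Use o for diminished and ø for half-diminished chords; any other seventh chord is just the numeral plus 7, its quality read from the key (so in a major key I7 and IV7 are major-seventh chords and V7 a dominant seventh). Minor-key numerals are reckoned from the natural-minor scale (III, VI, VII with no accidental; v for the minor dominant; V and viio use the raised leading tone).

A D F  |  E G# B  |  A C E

iv64 - V - i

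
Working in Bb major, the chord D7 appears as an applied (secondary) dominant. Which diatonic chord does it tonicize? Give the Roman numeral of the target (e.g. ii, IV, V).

The chord is a dominant seventh chord on D.
A dominant resolves down a perfect fifth: D → G. In Bb major, G is scale degree 6, i.e. vi.

vi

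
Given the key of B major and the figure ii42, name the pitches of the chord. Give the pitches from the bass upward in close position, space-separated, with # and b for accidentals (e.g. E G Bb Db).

B C# E G#

The numeral's case and figure indicate a minor seventh chord. In B major its root, the second degree, is C#.
Stacking thirds from C# gives C#-E-G#-B.
With the 42 figure the chord is in third inversion; from the bass B upward in close position it reads B-C#-E-G#.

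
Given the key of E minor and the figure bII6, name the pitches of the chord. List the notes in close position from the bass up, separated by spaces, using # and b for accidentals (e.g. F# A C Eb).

Scale degree 2 in E minor is F#; lowering it a half step gives F. bII6 is the Neapolitan sixth — a major triad on the lowered second degree, here in its customary first inversion.
So the chord is F-A-C, a major triad.
With the 6 figure the chord is in first inversion; from the bass A upward in close position it reads A-C-F.

A C F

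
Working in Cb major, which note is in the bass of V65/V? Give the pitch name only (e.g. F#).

The applied chord V65/V is rooted on Db: Db-F-Ab-Cb.
The figure 65 means first inversion — the third is in the bass.

F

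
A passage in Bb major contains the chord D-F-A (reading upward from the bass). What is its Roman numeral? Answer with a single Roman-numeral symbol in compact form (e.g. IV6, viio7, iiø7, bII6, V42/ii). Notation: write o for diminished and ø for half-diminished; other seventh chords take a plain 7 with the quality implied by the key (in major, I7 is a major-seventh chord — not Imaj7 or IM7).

The pitches D-F-A form a minor triad rooted on D.
In Bb major, D is the mediant; the diatonic minor triad there is iii.

iii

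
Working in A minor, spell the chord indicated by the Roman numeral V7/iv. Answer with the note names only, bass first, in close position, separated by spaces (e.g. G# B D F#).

A C# E G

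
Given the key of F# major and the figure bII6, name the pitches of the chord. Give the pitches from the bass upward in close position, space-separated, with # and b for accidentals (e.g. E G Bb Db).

bII6 is the Neapolitan sixth — a major triad on the lowered second degree, here in its customary first inversion. In F# major that root is G.
So the chord is G-B-D.
The figured bass 6 indicates first inversion, placing the third (B) in the bass: B-D-G.

B D G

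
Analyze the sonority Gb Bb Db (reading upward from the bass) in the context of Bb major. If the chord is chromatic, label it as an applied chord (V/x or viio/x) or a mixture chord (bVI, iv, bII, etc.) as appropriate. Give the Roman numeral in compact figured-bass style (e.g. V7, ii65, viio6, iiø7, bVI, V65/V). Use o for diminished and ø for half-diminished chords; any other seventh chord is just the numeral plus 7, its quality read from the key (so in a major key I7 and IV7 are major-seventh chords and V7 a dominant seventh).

The pitches Gb-Bb-Db form a major triad rooted on Gb.
Gb is the lowered sixth degree of Bb major (diatonic 6 would be G). This is a major triad on the lowered sixth degree, borrowed from the parallel minor.

bVI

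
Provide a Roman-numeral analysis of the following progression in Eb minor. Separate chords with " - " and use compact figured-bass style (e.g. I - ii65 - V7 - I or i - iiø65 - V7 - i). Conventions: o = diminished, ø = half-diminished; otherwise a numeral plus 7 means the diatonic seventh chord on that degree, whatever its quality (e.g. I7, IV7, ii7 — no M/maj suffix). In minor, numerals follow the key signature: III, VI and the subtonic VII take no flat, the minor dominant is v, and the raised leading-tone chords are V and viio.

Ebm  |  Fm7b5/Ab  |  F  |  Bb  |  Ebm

i - iiø65 - V/V - V - i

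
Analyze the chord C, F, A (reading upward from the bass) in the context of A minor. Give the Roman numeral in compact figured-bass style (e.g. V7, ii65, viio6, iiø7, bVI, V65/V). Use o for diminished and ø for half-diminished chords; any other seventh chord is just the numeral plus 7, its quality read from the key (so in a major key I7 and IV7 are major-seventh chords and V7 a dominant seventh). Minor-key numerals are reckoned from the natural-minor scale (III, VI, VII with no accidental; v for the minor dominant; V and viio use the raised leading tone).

VI64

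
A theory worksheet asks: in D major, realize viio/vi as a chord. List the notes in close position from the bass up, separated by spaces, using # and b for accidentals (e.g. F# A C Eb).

A# C# E

The slash marks an applied leading-tone chord: viio of vi. In D major, vi is B, so the leading tone to it is A#, a half step below.
Building a diminished triad on A# gives A#-C#-E.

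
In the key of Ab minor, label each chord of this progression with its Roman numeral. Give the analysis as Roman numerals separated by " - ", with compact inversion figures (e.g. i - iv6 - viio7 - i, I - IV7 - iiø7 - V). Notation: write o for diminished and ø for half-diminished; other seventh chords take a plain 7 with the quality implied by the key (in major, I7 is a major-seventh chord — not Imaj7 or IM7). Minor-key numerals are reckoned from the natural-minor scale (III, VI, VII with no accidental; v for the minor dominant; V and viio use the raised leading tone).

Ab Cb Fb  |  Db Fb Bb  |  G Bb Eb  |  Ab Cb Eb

VI6 - iio6 - V6 - i

Ab-Cb-Fb: major triad on Fb = scale degree 6 → VI6.
Db-Fb-Bb: diminished triad on Bb = scale degree 2 → iio6.
G-Bb-Eb: major triad on Eb = scale degree 5 → V6.
Ab-Cb-Eb: minor triad on Ab = scale degree 1 → i.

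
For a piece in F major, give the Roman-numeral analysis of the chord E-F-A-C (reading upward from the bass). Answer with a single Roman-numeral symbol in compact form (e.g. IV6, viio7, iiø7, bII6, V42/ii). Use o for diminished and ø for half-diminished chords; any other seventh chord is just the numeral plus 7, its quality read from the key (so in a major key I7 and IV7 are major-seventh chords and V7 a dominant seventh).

I42

The pitches F-A-C-E form a major seventh chord rooted on F.
F is scale degree 1 in F major, and a major seventh chord on that degree is written I7.
With E in the bass the chord is in third inversion, so the figured bass is 42.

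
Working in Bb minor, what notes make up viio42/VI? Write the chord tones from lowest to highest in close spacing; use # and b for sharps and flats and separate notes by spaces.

The slash marks an applied leading-tone chord: viio of VI. In Bb minor, VI is Gb, so the leading tone to it is F, a half step below.
Building a fully diminished seventh chord on F gives F-Ab-Cb-Ebb.
The figured bass 42 indicates third inversion, placing the seventh (Ebb) in the bass: Ebb-F-Ab-Cb.

Ebb F Ab Cb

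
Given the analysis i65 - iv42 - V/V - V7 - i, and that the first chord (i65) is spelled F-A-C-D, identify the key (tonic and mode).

The chord Dm7/F is a minor seventh chord rooted on D; its label is i65.
If D is scale degree 1 and the mode makes that degree carry a minor seventh chord, the tonic is D and the mode is minor.

D minor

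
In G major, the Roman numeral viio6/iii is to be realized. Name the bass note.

C#

The applied chord viio6/iii is rooted on A#: A#-C#-E.
The figure 6 means first inversion — the third is in the bass.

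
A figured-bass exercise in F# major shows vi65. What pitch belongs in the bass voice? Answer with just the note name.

vi in F# major has root D#; the chord is D#-F#-A#-C#.
The figure 65 means first inversion — the third is in the bass.

F#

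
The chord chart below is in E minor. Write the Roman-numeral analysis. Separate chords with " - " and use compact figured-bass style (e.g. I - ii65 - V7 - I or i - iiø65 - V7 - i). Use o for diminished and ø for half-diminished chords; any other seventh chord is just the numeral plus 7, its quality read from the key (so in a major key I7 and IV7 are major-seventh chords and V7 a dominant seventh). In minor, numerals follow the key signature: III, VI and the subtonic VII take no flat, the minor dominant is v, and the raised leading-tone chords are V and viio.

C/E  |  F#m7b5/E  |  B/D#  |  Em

C/E: root C is the submediant; major triad there is VI6.
F#m7b5/E has root F#, degree 2 in E minor, so iiø42.
B/D# has root B, degree 5 in E minor, so V6.
Em: root E is the tonic; minor triad there is i.

VI6 - iiø42 - V6 - i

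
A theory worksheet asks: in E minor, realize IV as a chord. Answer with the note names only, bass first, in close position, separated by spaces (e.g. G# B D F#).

A C# E

Scale degree 4 in E minor is A; here the chord built on it is altered to a major triad. IV is the major subdominant, borrowed from the parallel major.
So the chord is A-C#-E.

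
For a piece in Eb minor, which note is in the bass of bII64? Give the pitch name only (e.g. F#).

bII in Eb minor has root Fb; the chord is Fb-Ab-Cb.
The figure 64 means second inversion — the fifth is in the bass.

Cb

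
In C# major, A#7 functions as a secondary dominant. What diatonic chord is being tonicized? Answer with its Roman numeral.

ii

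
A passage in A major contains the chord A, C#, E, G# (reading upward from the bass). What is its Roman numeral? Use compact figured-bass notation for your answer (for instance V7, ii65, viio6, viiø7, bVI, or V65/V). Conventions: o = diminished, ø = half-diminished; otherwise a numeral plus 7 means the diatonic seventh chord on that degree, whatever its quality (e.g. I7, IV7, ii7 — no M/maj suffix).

The pitches A-C#-E-G# form a major seventh chord rooted on A.
A is scale degree 1 in A major, and a major seventh chord on that degree is written I7.

I7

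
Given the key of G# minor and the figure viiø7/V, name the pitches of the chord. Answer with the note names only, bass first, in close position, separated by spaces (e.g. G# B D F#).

C## E# G# B#

The slash marks an applied leading-tone chord: viio of V. In G# minor, V is D#, so the leading tone to it is C##, a half step below.
Building a half-diminished seventh chord on C## gives C##-E#-G#-B#.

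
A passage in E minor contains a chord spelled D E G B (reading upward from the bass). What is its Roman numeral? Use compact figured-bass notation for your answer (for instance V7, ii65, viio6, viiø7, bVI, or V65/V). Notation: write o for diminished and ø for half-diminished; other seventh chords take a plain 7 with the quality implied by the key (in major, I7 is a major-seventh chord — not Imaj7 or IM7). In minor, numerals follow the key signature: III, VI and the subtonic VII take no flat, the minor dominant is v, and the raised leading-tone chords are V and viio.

i42

The pitches E-G-B-D form a minor seventh chord rooted on E.
E is scale degree 1 in E minor, and a minor seventh chord on that degree is written i7.
With D in the bass the chord is in third inversion, so the figured bass is 42.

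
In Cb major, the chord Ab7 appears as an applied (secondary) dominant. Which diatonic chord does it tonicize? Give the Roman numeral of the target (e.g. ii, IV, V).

The chord is a dominant seventh chord on Ab.
A dominant resolves down a perfect fifth: Ab → Db. In Cb major, Db is scale degree 2, i.e. ii.

ii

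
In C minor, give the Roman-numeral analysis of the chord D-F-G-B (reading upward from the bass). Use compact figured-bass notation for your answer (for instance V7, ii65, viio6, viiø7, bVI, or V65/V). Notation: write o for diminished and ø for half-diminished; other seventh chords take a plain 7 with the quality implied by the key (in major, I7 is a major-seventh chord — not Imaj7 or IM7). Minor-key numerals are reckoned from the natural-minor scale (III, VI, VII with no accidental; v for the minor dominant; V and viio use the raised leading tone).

V43

The pitches G-B-D-F form a dominant seventh chord rooted on G.
G is scale degree 5 in C minor, and a dominant seventh chord on that degree is written V7.
With D in the bass the chord is in second inversion, so the figured bass is 43.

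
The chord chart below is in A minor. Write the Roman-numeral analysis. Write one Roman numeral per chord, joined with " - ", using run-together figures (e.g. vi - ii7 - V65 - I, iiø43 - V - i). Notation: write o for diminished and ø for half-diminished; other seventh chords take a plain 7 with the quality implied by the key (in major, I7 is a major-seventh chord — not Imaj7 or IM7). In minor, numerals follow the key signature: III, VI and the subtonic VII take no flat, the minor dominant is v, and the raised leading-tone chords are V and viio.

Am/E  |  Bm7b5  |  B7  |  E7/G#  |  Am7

Am/E: minor triad on A = scale degree 1 → i64.
Bm7b5: root B is the supertonic; half-diminished seventh chord there is iiø7.
B7: chromatic; B is V of V, so V7/V.
E7/G#: dominant seventh chord on E = scale degree 5 → V65.
Am7: root A is the tonic; minor seventh chord there is i7.

i64 - iiø7 - V7/V - V65 - i7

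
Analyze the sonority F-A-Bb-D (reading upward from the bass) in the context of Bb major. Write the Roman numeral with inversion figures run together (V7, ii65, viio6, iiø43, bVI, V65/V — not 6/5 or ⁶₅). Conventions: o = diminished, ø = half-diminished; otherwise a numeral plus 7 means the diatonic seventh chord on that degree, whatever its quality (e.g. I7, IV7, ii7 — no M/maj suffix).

Stacked in thirds the chord is Bb-D-F-A: a major seventh chord on Bb.
In Bb major, Bb is the tonic; the diatonic major seventh chord there is I7.
With F in the bass the chord is in second inversion, so the figured bass is 43.

I43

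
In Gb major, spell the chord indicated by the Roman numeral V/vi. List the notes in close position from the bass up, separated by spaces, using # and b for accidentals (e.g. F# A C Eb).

The slash means an applied dominant: we want the dominant of vi. In Gb major, vi is Eb minor, and its dominant is built on Bb.
Building a major triad on Bb gives Bb-D-F.

Bb D F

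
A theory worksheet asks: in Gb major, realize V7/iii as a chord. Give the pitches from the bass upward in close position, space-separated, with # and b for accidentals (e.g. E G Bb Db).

V7/iii is a secondary dominant — the dominant seventh of iii. iii in Gb major is Bb, so the applied chord's root is F, a perfect fifth above.
Building a dominant seventh chord on F gives F-A-C-Eb.

F A C Eb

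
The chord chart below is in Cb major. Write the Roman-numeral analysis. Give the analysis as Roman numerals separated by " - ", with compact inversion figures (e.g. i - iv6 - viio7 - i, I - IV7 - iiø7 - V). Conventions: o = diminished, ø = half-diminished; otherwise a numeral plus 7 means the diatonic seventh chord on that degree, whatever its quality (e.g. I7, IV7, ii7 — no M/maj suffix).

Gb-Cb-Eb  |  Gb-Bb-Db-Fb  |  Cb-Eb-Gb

Gb-Cb-Eb: major triad on Cb = scale degree 1 → I64.
Gb-Bb-Db-Fb: root Gb is the dominant; dominant seventh chord there is V7.
Cb-Eb-Gb: major triad on Cb = scale degree 1 → I.

I64 - V7 - I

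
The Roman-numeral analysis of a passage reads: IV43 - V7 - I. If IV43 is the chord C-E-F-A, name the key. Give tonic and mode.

IV43 is given as C-E-F-A — a major seventh chord with root F.
Counting down 3 scale steps from F places the tonic on C; a major seventh chord on degree 4 is diatonic only in major.

C major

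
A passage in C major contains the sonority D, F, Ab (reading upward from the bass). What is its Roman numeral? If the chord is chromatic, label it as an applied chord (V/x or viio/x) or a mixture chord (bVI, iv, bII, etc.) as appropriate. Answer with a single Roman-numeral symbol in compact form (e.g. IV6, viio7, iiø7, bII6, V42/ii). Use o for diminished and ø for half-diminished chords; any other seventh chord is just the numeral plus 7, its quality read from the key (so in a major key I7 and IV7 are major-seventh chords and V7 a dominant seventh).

Stacked in thirds the chord is D-F-Ab: a diminished triad on D.
D is the second degree of C major. This is the diminished supertonic triad, borrowed from the parallel minor.

iio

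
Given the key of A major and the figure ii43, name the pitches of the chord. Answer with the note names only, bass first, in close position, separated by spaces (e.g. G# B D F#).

In A major, the second degree is B, and the diatonic chord built there is a minor seventh chord.
That chord is spelled B-D-F#-A.
With the 43 figure the chord is in second inversion; from the bass F# upward in close position it reads F#-A-B-D.

F# A B D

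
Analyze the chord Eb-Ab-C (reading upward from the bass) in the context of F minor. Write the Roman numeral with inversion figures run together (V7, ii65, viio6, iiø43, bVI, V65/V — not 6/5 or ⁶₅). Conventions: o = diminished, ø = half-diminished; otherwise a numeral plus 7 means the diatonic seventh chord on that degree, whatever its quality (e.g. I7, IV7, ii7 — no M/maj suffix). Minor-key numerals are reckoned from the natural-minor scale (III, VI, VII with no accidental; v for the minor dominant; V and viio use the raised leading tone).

III64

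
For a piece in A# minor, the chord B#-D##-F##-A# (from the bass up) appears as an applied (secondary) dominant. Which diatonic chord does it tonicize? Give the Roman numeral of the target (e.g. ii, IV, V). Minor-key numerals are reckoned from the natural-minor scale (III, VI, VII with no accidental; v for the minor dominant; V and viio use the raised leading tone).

V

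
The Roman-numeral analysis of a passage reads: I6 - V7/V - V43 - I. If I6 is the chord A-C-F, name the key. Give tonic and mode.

The chord F/A is a major triad rooted on F; its label is I6.
If F is scale degree 1 and the mode makes that degree carry a major triad, the tonic is F and the mode is major.

F major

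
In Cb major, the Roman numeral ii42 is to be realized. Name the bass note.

ii in Cb major has root Db; the chord is Db-Fb-Ab-Cb.
The figure 42 means third inversion — the seventh is in the bass.

Cb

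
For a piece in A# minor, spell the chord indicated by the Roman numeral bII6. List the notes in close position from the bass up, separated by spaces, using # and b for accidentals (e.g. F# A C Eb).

D# F# B

Scale degree 2 in A# minor is B#; lowering it a half step gives B. bII6 is the Neapolitan sixth — a major triad on the lowered second degree, here in its customary first inversion.
So the chord is B-D#-F#.
The figured bass 6 indicates first inversion, placing the third (D#) in the bass: D#-F#-B.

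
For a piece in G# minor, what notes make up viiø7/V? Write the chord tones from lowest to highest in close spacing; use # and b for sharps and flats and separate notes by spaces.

C## E# G# B#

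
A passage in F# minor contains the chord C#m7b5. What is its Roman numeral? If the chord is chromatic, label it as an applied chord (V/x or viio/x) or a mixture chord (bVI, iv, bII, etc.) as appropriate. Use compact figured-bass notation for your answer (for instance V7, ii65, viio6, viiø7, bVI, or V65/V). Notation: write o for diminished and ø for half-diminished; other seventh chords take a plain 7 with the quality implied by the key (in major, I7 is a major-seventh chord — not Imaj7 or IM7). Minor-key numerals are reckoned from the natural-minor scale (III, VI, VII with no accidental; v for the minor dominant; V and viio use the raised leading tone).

viiø7/VI

The pitches C#-E-G-B form a half-diminished seventh chord rooted on C#.
C# sits a half step below D (VI in F# minor); a diminished chord there is the applied leading-tone chord of VI.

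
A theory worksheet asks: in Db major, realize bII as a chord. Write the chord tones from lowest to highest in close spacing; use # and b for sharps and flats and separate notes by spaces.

Ebb Gb Bbb

bII is the Neapolitan chord — a major triad on the lowered second degree. In Db major that root is Ebb.
So the chord is Ebb-Gb-Bbb.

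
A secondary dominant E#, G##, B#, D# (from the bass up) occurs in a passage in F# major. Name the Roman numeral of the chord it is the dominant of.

iii

The chord is a dominant seventh chord on E#.
A dominant resolves down a perfect fifth: E# → A#. In F# major, A# is scale degree 3, i.e. iii.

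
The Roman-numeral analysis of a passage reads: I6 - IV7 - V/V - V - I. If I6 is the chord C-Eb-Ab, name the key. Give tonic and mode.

Ab major

I6 is given as C-Eb-Ab — a major triad with root Ab.
If Ab is scale degree 1 and the mode makes that degree carry a major triad, the tonic is Ab and the mode is major.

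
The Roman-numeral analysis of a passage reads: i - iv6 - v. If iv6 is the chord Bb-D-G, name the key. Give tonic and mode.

The chord Gm/Bb is a minor triad rooted on G; its label is iv6.
Counting down 3 scale steps from G places the tonic on D; a minor triad on degree 4 is diatonic only in minor.

D minor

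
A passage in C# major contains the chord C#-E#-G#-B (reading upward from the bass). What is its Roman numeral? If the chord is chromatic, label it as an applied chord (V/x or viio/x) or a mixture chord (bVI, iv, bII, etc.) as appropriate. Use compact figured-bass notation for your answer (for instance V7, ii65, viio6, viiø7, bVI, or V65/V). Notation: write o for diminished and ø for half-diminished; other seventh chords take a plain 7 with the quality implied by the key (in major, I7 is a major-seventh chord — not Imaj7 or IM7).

V7/IV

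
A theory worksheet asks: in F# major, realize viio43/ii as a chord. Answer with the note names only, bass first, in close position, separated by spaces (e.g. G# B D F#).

The slash marks an applied leading-tone chord: viio of ii. In F# major, ii is G#, so the leading tone to it is F##, a half step below.
Building a fully diminished seventh chord on F## gives F##-A#-C#-E.
With the 43 figure the chord is in second inversion; from the bass C# upward in close position it reads C#-E-F##-A#.

C# E F## A#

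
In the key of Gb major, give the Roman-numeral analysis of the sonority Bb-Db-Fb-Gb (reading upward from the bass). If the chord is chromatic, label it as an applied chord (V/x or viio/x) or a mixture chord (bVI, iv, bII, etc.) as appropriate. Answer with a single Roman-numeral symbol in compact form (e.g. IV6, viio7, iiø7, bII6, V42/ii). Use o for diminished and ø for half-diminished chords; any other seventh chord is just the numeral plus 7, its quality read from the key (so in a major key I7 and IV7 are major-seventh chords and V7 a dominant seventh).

The pitches Gb-Bb-Db-Fb form a dominant seventh chord rooted on Gb.
Gb is not a diatonic chord root with this quality in Gb major, but it lies a perfect fifth above Cb (IV), so the chord functions as an applied dominant of IV.
With Bb in the bass the chord is in first inversion, so the figured bass is 65.

V65/IV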